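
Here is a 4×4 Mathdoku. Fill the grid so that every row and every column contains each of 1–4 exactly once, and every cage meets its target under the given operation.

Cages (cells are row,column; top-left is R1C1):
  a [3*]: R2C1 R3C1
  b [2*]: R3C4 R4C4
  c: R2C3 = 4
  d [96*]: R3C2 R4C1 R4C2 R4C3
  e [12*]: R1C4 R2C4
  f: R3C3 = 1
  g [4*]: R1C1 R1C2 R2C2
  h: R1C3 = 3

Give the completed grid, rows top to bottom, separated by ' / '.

Cage h is a single given cell, so R1C3 = 3.
Row 1 already has 3; hence R1C4 = 4.
Cage c is a single given cell, leaving R2C3 = 4.
Column 4 already has 4; hence R2C4 = 3.
The 4 cells of cage d must have product 96; hence R3C2 = 4.
F is a freebie, so R3C3 = 1.
Row 3 already has 1; hence R3C4 = 2.
Column 3 already has 4, leaving R4C3 = 2.
Column 4 now contains 2, which forces R4C4 = 1.
Cage g has product 4, which forces R1C1 = 2.
Row 1 already has 4; hence R1C2 = 1.
3 is placed in row 2; hence R2C1 = 1.
The 3 cells of cage g must have product 4, leaving R2C2 = 2.
Row 3 already has 1, leaving R3C1 = 3.
The 4 cells of cage d must have product 96; hence R4C1 = 4.
2 is placed in row 4, so R4C2 = 3.

2 1 3 4 / 1 2 4 3 / 3 4 1 2 / 4 3 2 1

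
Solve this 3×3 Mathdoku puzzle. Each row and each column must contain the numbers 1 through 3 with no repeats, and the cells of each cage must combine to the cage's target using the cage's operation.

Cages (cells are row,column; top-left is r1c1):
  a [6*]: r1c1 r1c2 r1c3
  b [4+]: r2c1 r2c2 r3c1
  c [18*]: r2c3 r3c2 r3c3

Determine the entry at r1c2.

Cage b needs sum 4, which forces r2c1 = 2.
The 3 cells of cage b must have sum 4; hence r2c2 = 1.
Cage c needs product 18, so r2c3 = 3.
Cage b needs sum 4, which forces r3c1 = 1.
Cage c has product 18; hence r3c2 = 3.
Cage c needs product 18, which forces r3c3 = 2.
Column 1 now contains 1; hence r1c1 = 3.
Column 2 now contains 3, leaving r1c2 = 2.
Column 3 now contains 2, so r1c3 = 1.
Completed grid: 3 2 1 / 2 1 3 / 1 3 2.

2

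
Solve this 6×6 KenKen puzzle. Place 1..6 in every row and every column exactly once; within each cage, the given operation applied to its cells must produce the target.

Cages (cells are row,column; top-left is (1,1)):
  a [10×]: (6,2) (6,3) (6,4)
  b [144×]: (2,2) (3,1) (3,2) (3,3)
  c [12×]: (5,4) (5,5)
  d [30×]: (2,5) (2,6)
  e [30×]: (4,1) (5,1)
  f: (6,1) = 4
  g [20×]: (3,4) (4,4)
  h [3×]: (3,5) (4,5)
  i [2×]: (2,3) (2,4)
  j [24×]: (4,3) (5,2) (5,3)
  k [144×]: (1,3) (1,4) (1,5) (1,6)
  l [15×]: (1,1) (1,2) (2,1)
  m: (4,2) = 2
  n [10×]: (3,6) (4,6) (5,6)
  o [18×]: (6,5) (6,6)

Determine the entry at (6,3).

5

Cage m is a single given cell; hence (4,2) = 2.
Cage f is a single given cell, so (6,1) = 4.
The only place for 4 in row 2 is (2,2).
The only place for 3 in row 2 is (2,1).
Row 3 needs a 4, and only (3,4) is open for it.
4 is placed in column 4, so (4,4) = 5.
5 is placed in row 4, so (4,6) = 1.
The two cells of cage h must have product 3, so (3,5) = 1.
5 is placed in row 4, so (4,1) = 6.
Row 4 now contains 6; hence (4,3) = 4.
Row 4 now contains 1; hence (4,5) = 3.
The two cells of cage e must have product 30, leaving (5,1) = 5.
Row 5 already has 5, which forces (5,6) = 2.
Column 5 now contains 3, so (6,5) = 6.
6 is placed in row 6, which forces (6,6) = 3.
Column 1 already has 5, which forces (1,1) = 1.
Cage l has product 15, leaving (1,2) = 5.
Column 5 already has 6, leaving (2,5) = 5.
Cage d's pair has product 30, which forces (2,6) = 6.
Column 1 now contains 6, leaving (3,1) = 2.
2 is placed in column 6, so (3,6) = 5.
Cage c's pair has product 12; hence (5,4) = 3.
Column 5 already has 6, so (5,5) = 4.
5 is placed in column 2; hence (6,2) = 1.
1 is placed in row 6, leaving (6,4) = 2.
The 4 cells of cage k must have product 144; hence (1,3) = 3.
2 is placed in column 4, leaving (1,4) = 6.
4 is placed in column 5, so (1,5) = 2.
6 is placed in column 6; hence (1,6) = 4.
Cage i needs two cells with product 2, so (2,3) = 2.
2 is placed in column 4; hence (2,4) = 1.
Column 3 already has 3, so (3,3) = 6.
Column 2 now contains 1; hence (5,2) = 6.
Cage j needs product 24; hence (5,3) = 1.
Row 6 already has 2, leaving (6,3) = 5.
6 is placed in row 3; hence (3,2) = 3.
Completed grid: 1 5 3 6 2 4 / 3 4 2 1 5 6 / 2 3 6 4 1 5 / 6 2 4 5 3 1 / 5 6 1 3 4 2 / 4 1 5 2 6 3.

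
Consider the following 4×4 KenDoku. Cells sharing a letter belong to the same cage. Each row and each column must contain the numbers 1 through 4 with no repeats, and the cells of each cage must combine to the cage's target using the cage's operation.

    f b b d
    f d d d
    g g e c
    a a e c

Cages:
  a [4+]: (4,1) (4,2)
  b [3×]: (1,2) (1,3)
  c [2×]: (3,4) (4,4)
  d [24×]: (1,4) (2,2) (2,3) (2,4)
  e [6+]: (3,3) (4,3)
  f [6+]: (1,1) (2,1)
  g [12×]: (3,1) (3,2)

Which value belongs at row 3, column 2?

4

The only place for 1 in row 3 is (3,4).
Column 4 now contains 1; hence (4,4) = 2.
Cage e needs two cells with sum 6, leaving (3,3) = 2.
Row 4 now contains 2, which forces (4,3) = 4.
The 4 cells of cage d must have product 24; hence (2,2) = 2.
Column 3 now contains 2; hence (2,3) = 1.
The two cells of cage f must have sum 6, so (1,1) = 2.
The two cells of cage b must have product 3; hence (1,2) = 1.
1 is placed in column 3, leaving (1,3) = 3.
Row 1 already has 3, leaving (1,4) = 4.
Row 2 already has 2, which forces (2,1) = 4.
4 is placed in column 4, leaving (2,4) = 3.
4 is placed in column 1, which forces (3,1) = 3.
3 is placed in row 3, leaving (3,2) = 4.
3 is placed in column 1, which forces (4,1) = 1.
Column 2 already has 1, which forces (4,2) = 3.
The full grid is 2 1 3 4 / 4 2 1 3 / 3 4 2 1 / 1 3 4 2.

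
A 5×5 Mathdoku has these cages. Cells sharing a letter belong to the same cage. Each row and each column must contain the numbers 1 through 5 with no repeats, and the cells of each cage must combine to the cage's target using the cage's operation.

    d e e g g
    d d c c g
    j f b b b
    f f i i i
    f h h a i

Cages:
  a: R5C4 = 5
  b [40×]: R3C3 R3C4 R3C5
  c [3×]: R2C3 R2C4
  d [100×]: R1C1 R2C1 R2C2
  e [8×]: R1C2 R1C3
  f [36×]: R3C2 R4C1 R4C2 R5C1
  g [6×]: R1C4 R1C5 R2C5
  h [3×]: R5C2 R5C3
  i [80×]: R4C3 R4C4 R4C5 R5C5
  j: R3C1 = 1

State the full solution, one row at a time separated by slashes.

Cage d has product 100, which forces R1C1 = 5.
Cage d needs product 100, leaving R2C1 = 4.
Cage d has product 100, which forces R2C2 = 5.
Cage j is a single given cell, so R3C1 = 1.
Cage a is given, leaving R5C4 = 5.
Row 2 needs a 2, and only R2C5 is open for it.
Column 5 now contains 2, leaving R5C5 = 4.
Column 5 already has 4, leaving R3C5 = 5.
5 is placed in column 5; hence R4C5 = 1.
The 3 cells of cage g must have product 6; hence R1C4 = 1.
Column 5 already has 1, so R1C5 = 3.
Column 4 now contains 1, which forces R2C4 = 3.
The 4 cells of cage i must have product 80, which forces R4C3 = 5.
1 is placed in row 4, so R4C4 = 4.
Row 2 already has 3, leaving R2C3 = 1.
The 3 cells of cage b must have product 40, leaving R3C3 = 4.
Column 4 already has 4; hence R3C4 = 2.
1 is placed in column 3, which forces R5C3 = 3.
Cage e needs two cells with product 8, so R1C2 = 4.
4 is placed in column 3, which forces R1C3 = 2.
Row 3 already has 2; hence R3C2 = 3.
Cage f has product 36; hence R4C1 = 3.
Cage f has product 36, which forces R4C2 = 2.
Row 5 now contains 3, which forces R5C1 = 2.
Row 5 now contains 3, which forces R5C2 = 1.

5 4 2 1 3 / 4 5 1 3 2 / 1 3 4 2 5 / 3 2 5 4 1 / 2 1 3 5 4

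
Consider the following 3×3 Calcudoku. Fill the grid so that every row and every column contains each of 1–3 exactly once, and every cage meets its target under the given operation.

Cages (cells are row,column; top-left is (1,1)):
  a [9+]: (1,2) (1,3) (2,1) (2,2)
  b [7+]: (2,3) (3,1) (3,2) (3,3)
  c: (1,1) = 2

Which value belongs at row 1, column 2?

Cage c is given; hence (1,1) = 2.
The 4 cells of cage b must have sum 7, which forces (2,3) = 1.
The 4 cells of cage a must have sum 9; hence (1,2) = 1.
1 is placed in column 3; hence (1,3) = 3.
Row 2 now contains 1, so (2,1) = 3.
Cage a has sum 9, leaving (2,2) = 2.
Column 1 now contains 3; hence (3,1) = 1.
Column 2 now contains 2, so (3,2) = 3.
3 is placed in column 3, leaving (3,3) = 2.
Filled in: 2 1 3 / 3 2 1 / 1 3 2.

1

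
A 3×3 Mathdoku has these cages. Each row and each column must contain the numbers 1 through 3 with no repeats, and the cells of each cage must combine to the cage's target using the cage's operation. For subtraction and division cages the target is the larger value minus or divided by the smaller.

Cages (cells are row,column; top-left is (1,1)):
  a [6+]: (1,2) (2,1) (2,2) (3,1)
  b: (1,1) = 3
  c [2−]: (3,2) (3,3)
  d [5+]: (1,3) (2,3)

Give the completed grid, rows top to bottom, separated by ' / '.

Cage b is a single given cell, leaving (1,1) = 3.
3 is placed in row 1, which forces (1,3) = 2.
2 is placed in column 3, leaving (2,3) = 3.
3 is placed in column 3, so (3,3) = 1.
Row 1 now contains 2, leaving (1,2) = 1.
The 4 cells of cage a must have sum 6; hence (2,1) = 1.
Cage a needs sum 6; hence (2,2) = 2.
1 is placed in row 3, which forces (3,1) = 2.
1 is placed in row 3, so (3,2) = 3.

3 1 2 / 1 2 3 / 2 3 1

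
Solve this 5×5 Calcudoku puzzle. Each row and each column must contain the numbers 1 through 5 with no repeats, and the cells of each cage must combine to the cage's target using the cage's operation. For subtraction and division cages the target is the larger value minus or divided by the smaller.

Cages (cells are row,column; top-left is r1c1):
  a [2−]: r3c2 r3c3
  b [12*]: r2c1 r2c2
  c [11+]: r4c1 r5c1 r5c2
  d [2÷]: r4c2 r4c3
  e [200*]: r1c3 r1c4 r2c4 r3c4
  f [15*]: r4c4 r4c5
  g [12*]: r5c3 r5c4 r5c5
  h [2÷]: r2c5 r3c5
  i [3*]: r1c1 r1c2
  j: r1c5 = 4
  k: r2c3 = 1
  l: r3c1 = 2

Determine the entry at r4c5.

The 4 cells of cage e must have product 200, leaving r1c3 = 5.
J is a freebie, which forces r1c5 = 4.
Cage k is given, so r2c3 = 1.
1 is placed in row 2, leaving r2c5 = 2.
Cage l is given, leaving r3c1 = 2.
Column 5 already has 2; hence r3c5 = 1.
Column 5 already has 1, so r5c5 = 3.
4 is placed in row 1, leaving r1c4 = 2.
Cage a's pair has difference 2, so r3c2 = 5.
The two cells of cage a must have difference 2, leaving r3c3 = 3.
Row 3 already has 5, leaving r3c4 = 4.
Cage f needs two cells with product 15, leaving r4c4 = 3.
3 is placed in column 5, so r4c5 = 5.
Column 2 now contains 5; hence r5c2 = 2.
Row 5 already has 3, so r5c3 = 4.
Cage g needs product 12, leaving r5c4 = 1.
4 is placed in column 4, which forces r2c4 = 5.
Row 4 already has 5, so r4c1 = 4.
4 is placed in row 4, so r4c2 = 1.
Column 3 now contains 4; hence r4c3 = 2.
Row 5 now contains 1, leaving r5c1 = 5.
The two cells of cage i must have product 3, leaving r1c1 = 1.
Column 2 already has 1, leaving r1c2 = 3.
Column 1 already has 4, so r2c1 = 3.
The two cells of cage b must have product 12, leaving r2c2 = 4.
The full grid is 1 3 5 2 4 / 3 4 1 5 2 / 2 5 3 4 1 / 4 1 2 3 5 / 5 2 4 1 3.

5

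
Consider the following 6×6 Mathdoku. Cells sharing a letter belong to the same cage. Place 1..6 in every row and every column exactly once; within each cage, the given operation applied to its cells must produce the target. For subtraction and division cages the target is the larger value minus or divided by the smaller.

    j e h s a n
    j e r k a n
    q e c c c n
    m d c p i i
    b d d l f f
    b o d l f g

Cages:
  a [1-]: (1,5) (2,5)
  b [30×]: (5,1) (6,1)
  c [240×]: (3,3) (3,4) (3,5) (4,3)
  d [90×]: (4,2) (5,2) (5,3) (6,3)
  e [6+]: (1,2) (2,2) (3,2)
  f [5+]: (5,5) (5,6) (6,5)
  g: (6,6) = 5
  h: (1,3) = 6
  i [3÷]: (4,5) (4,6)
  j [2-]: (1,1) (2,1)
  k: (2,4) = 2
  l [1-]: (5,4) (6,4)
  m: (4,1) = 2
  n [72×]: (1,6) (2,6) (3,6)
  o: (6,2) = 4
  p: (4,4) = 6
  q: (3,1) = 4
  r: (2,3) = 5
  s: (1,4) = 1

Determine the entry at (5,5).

1

Cage h is given, so (1,3) = 6.
Cage s is given, so (1,4) = 1.
Cage r is given; hence (2,3) = 5.
K is a freebie, leaving (2,4) = 2.
Cage q is given; hence (3,1) = 4.
Cage m is a single given cell; hence (4,1) = 2.
2 is placed in row 4, which forces (4,3) = 4.
P is a freebie, which forces (4,4) = 6.
Cage o is given, so (6,2) = 4.
Cage g is given, which forces (6,6) = 5.
Cage c has product 240, so (3,3) = 2.
Cage c has product 240, so (3,4) = 5.
Cage c needs product 240; hence (3,5) = 6.
Row 3 already has 6; hence (3,6) = 3.
3 is placed in column 6, leaving (4,6) = 1.
Cage b needs two cells with product 30, leaving (5,1) = 5.
Cage l's pair has difference 1, so (5,4) = 4.
1 is placed in column 6, leaving (5,6) = 2.
Row 6 already has 5; hence (6,1) = 6.
Row 6 already has 5, which forces (6,4) = 3.
5 is placed in column 1; hence (1,1) = 3.
Cage e has sum 6, so (1,2) = 2.
3 is placed in column 6, so (1,6) = 4.
The two cells of cage j must have difference 2, which forces (2,1) = 1.
Cage e has sum 6, so (2,2) = 3.
3 is placed in row 2, leaving (2,5) = 4.
The 3 cells of cage n must have product 72; hence (2,6) = 6.
Row 3 already has 3, leaving (3,2) = 1.
Cage d needs product 90, which forces (4,2) = 5.
Row 4 now contains 1, which forces (4,5) = 3.
Cage d has product 90, leaving (5,2) = 6.
Cage d needs product 90, leaving (5,3) = 3.
Cage f needs sum 5, so (5,5) = 1.
Row 6 now contains 3, leaving (6,3) = 1.
The 3 cells of cage f must have sum 5; hence (6,5) = 2.
Row 1 now contains 4, so (1,5) = 5.
Filled in: 3 2 6 1 5 4 / 1 3 5 2 4 6 / 4 1 2 5 6 3 / 2 5 4 6 3 1 / 5 6 3 4 1 2 / 6 4 1 3 2 5.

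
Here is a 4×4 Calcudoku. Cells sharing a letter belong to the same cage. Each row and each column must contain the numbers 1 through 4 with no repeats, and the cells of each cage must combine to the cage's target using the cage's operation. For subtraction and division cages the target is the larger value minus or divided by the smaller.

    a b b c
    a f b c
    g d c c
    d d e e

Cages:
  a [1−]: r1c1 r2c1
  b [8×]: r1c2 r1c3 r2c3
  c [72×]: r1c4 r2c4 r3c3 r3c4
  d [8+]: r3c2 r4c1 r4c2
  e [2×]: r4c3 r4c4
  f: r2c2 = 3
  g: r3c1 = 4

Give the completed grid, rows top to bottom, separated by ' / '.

Cage f is given, so r2c2 = 3.
G is a freebie; hence r3c1 = 4.
Cage c has product 72, so r3c3 = 3.
4 is placed in row 3, which forces r3c4 = 2.
Column 4 already has 2, leaving r4c4 = 1.
Cage c needs product 72; hence r1c4 = 3.
Column 4 already has 2, which forces r2c4 = 4.
Row 3 now contains 2; hence r3c2 = 1.
The 3 cells of cage d must have sum 8, leaving r4c1 = 3.
Cage d needs sum 8, which forces r4c2 = 4.
1 is placed in row 4, leaving r4c3 = 2.
4 is placed in column 2; hence r1c2 = 2.
The 3 cells of cage b must have product 8, so r1c3 = 4.
Column 3 already has 2; hence r2c3 = 1.
Row 1 now contains 2, which forces r1c1 = 1.
Row 2 now contains 1, leaving r2c1 = 2.

1 2 4 3 / 2 3 1 4 / 4 1 3 2 / 3 4 2 1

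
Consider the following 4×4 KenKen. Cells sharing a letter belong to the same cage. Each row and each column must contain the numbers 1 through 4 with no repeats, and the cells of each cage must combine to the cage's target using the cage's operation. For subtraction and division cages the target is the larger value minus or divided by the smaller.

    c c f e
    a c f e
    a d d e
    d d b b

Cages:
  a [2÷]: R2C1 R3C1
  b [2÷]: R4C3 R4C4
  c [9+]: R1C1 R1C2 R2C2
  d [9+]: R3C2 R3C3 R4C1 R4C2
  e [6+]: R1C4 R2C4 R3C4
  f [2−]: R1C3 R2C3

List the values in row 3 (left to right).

2 1 4 3

Column 4 needs a 4, and only R4C4 is open for it.
Cage b's pair has quotient 2, leaving R4C3 = 2.
Column 3 needs a 4, and only R3C3 is open for it.
Cage d needs sum 9, leaving R3C2 = 1.
Cage d needs sum 9, so R4C1 = 1.
Cage d needs sum 9, so R4C2 = 3.
The 3 cells of cage c must have sum 9, leaving R1C1 = 3.
Row 1 now contains 3, so R1C3 = 1.
Row 1 already has 1, so R1C4 = 2.
Cage a's pair has quotient 2; hence R2C1 = 4.
4 is placed in row 2, leaving R2C2 = 2.
Column 3 already has 1, so R2C3 = 3.
Row 2 now contains 3, so R2C4 = 1.
1 is placed in row 3, which forces R3C1 = 2.
Column 4 now contains 2, which forces R3C4 = 3.
Row 1 already has 2; hence R1C2 = 4.
Filled in: 3 4 1 2 / 4 2 3 1 / 2 1 4 3 / 1 3 2 4.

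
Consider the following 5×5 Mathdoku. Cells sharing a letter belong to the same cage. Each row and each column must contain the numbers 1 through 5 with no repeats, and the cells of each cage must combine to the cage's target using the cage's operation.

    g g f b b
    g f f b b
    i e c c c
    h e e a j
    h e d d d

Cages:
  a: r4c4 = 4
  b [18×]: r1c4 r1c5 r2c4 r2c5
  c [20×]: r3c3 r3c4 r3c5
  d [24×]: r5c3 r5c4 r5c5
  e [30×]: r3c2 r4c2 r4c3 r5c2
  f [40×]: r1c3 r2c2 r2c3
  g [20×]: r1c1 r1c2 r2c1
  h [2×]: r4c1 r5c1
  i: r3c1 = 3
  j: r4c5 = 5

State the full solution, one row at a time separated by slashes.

4 1 5 3 2 / 5 4 2 1 3 / 3 2 4 5 1 / 2 3 1 4 5 / 1 5 3 2 4

Cage i is a single given cell, so r3c1 = 3.
Cage a is given; hence r4c4 = 4.
Cage j is a single given cell, which forces r4c5 = 5.
In row 3, 2 can only go at r3c2, so r3c2 = 2.
Cage e has product 30, which forces r5c2 = 5.
Column 2 now contains 5, so r2c2 = 4.
Cage g needs product 20, which forces r1c1 = 4.
Column 2 already has 4, so r1c2 = 1.
Cage g has product 20; hence r2c1 = 5.
Row 2 already has 5, so r2c3 = 2.
Column 2 already has 1; hence r4c2 = 3.
3 is placed in row 4, so r4c3 = 1.
2 is placed in column 3, which forces r1c3 = 5.
Column 3 now contains 5, so r3c3 = 4.
Row 3 now contains 4, so r3c5 = 1.
1 is placed in row 4; hence r4c1 = 2.
Cage h needs two cells with product 2, so r5c1 = 1.
4 is placed in column 3, leaving r5c3 = 3.
Row 5 now contains 3, leaving r5c4 = 2.
Row 5 already has 2, so r5c5 = 4.
Column 4 now contains 2, so r1c4 = 3.
Cage b has product 18, which forces r1c5 = 2.
Cage b needs product 18, leaving r2c4 = 1.
Column 5 already has 1, which forces r2c5 = 3.
Row 3 now contains 1, which forces r3c4 = 5.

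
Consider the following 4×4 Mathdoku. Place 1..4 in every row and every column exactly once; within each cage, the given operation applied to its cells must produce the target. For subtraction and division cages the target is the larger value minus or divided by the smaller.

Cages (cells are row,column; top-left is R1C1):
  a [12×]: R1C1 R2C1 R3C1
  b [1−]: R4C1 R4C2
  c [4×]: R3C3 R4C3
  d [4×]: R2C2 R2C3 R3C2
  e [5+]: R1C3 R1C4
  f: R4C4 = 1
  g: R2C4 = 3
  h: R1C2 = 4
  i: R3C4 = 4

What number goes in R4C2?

Cage h is a single given cell; hence R1C2 = 4.
4 is placed in column 2, so R2C2 = 1.
1 is placed in row 2, so R2C3 = 2.
G is a freebie, which forces R2C4 = 3.
1 is placed in column 2, leaving R3C2 = 2.
Cage i is given; hence R3C4 = 4.
2 is placed in column 2, which forces R4C2 = 3.
Cage f is a single given cell, so R4C4 = 1.
Cage e needs two cells with sum 5, so R1C3 = 3.
Column 4 now contains 1, which forces R1C4 = 2.
3 is placed in row 2, so R2C1 = 4.
Row 3 already has 4, leaving R3C3 = 1.
4 is placed in column 1, so R4C1 = 2.
Row 4 already has 1, leaving R4C3 = 4.
3 is placed in row 1, which forces R1C1 = 1.
Row 3 now contains 1, so R3C1 = 3.
Filled in: 1 4 3 2 / 4 1 2 3 / 3 2 1 4 / 2 3 4 1.

3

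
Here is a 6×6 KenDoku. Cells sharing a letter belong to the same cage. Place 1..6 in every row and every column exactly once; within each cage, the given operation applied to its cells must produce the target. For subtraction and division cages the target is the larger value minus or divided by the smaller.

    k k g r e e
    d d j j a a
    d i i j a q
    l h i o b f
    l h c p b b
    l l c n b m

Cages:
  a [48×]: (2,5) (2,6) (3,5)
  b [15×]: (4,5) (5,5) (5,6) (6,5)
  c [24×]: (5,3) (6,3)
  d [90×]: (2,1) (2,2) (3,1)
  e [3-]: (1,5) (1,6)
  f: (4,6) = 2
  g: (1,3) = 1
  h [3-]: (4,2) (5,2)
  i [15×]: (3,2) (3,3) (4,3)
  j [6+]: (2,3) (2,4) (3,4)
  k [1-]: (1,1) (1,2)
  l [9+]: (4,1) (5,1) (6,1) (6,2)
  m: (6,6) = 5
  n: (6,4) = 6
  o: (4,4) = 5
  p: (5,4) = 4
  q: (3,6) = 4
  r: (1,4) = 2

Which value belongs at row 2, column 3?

2

Cage g is given, leaving (1,3) = 1.
Cage r is a single given cell, leaving (1,4) = 2.
Q is a freebie; hence (3,6) = 4.
Cage o is a single given cell, so (4,4) = 5.
Cage f is a single given cell, which forces (4,6) = 2.
Cage p is a single given cell, so (5,4) = 4.
Cage b has product 15, leaving (5,6) = 1.
N is a freebie, which forces (6,4) = 6.
M is a freebie; hence (6,6) = 5.
Cage j needs sum 6; hence (2,3) = 2.
Cage a needs product 48, leaving (2,5) = 4.
Column 6 now contains 2, which forces (2,6) = 6.
Cage i has product 15; hence (3,2) = 1.
The 3 cells of cage i must have product 15, so (3,3) = 5.
Row 3 now contains 1, so (3,4) = 3.
Cage a needs product 48; hence (3,5) = 2.
Row 4 already has 5, so (4,3) = 3.
3 is placed in row 4, so (4,5) = 1.
Row 5 already has 4, leaving (5,3) = 6.
Cage b has product 15, so (5,5) = 5.
Row 6 already has 6, which forces (6,3) = 4.
Column 5 now contains 1, leaving (6,5) = 3.
3 is placed in column 5, leaving (1,5) = 6.
Column 6 now contains 6, so (1,6) = 3.
3 is placed in column 4; hence (2,4) = 1.
Row 3 already has 3, so (3,1) = 6.
Row 4 now contains 1, which forces (4,1) = 4.
3 is placed in row 4, which forces (4,2) = 6.
Cage l needs sum 9; hence (5,1) = 2.
Row 5 now contains 6, which forces (5,2) = 3.
Cage l needs sum 9; hence (6,1) = 1.
Row 6 already has 3, leaving (6,2) = 2.
4 is placed in column 1, leaving (1,1) = 5.
Cage k needs two cells with difference 1; hence (1,2) = 4.
Cage d needs product 90, so (2,1) = 3.
3 is placed in column 2, which forces (2,2) = 5.
Filled in: 5 4 1 2 6 3 / 3 5 2 1 4 6 / 6 1 5 3 2 4 / 4 6 3 5 1 2 / 2 3 6 4 5 1 / 1 2 4 6 3 5.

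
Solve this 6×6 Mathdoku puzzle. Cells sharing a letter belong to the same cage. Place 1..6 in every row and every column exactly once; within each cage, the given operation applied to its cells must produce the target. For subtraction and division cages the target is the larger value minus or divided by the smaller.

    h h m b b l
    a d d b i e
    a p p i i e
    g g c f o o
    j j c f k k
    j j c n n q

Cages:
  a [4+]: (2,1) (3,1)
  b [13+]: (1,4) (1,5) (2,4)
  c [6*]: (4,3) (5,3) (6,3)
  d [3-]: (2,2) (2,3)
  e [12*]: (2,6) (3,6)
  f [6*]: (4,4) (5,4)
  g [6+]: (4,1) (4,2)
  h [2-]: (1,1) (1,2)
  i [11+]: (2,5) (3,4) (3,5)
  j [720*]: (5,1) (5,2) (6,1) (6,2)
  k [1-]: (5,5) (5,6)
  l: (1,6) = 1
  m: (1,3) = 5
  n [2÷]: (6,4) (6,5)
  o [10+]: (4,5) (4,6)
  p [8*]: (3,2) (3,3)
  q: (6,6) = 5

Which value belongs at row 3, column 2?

2

Cage m is a single given cell, leaving (1,3) = 5.
Cage l is a single given cell, leaving (1,6) = 1.
Q is a freebie, which forces (6,6) = 5.
Column 2 needs a 3, and only (2,2) is open for it.
Row 2 now contains 3, so (2,1) = 1.
The two cells of cage d must have difference 3, leaving (2,3) = 6.
Cage a's pair has sum 4, which forces (3,1) = 3.
Cage e's pair has product 12, which forces (2,6) = 2.
Cage e needs two cells with product 12, which forces (3,6) = 6.
Column 6 now contains 6, so (4,6) = 4.
4 is placed in column 6; hence (5,6) = 3.
Cage g's pair has sum 6; hence (4,1) = 5.
Cage g's pair has sum 6; hence (4,2) = 1.
4 is placed in row 4, which forces (4,5) = 6.
5 is placed in column 1, so (5,1) = 6.
Row 5 already has 6, leaving (5,2) = 5.
6 is placed in column 1, so (6,1) = 4.
Row 6 already has 4, leaving (6,2) = 6.
Column 1 already has 4; hence (1,1) = 2.
Cage h's pair has difference 2, so (1,2) = 4.
Cage b has sum 13, so (1,4) = 6.
2 is placed in row 1, leaving (1,5) = 3.
Column 2 now contains 4, which forces (3,2) = 2.
2 is placed in row 3, which forces (3,3) = 4.
Row 3 already has 4, so (3,4) = 5.
Row 3 now contains 5, leaving (3,5) = 1.
Row 4 already has 6, so (4,4) = 3.
The two cells of cage f must have product 6, leaving (5,4) = 2.
Row 5 now contains 2, so (5,5) = 4.
2 is placed in column 4, leaving (6,4) = 1.
1 is placed in column 5, which forces (6,5) = 2.
Column 4 now contains 5, so (2,4) = 4.
Column 5 now contains 4, which forces (2,5) = 5.
Row 4 already has 3, so (4,3) = 2.
Row 5 now contains 2, leaving (5,3) = 1.
2 is placed in row 6; hence (6,3) = 3.
Filled in: 2 4 5 6 3 1 / 1 3 6 4 5 2 / 3 2 4 5 1 6 / 5 1 2 3 6 4 / 6 5 1 2 4 3 / 4 6 3 1 2 5.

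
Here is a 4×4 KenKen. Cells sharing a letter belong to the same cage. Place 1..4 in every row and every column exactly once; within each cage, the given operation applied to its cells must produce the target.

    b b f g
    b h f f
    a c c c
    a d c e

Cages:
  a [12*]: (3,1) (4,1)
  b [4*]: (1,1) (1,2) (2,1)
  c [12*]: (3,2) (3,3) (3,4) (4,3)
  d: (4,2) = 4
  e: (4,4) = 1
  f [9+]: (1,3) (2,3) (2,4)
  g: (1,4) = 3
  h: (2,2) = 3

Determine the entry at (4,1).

3

Cage g is a single given cell, leaving (1,4) = 3.
Cage h is given, leaving (2,2) = 3.
D is a freebie, so (4,2) = 4.
E is a freebie, so (4,4) = 1.
Cage f needs sum 9, so (1,3) = 4.
Cage f has sum 9; hence (2,3) = 1.
Cage f needs sum 9, which forces (2,4) = 4.
Cage a's pair has product 12, so (3,1) = 4.
Cage c needs product 12, leaving (3,2) = 1.
The 4 cells of cage c must have product 12, so (3,3) = 3.
The 4 cells of cage c must have product 12, leaving (3,4) = 2.
4 is placed in row 4, so (4,1) = 3.
1 is placed in row 4; hence (4,3) = 2.
Row 1 now contains 4; hence (1,1) = 1.
Column 2 already has 1, which forces (1,2) = 2.
Row 2 now contains 1, so (2,1) = 2.
Completed grid: 1 2 4 3 / 2 3 1 4 / 4 1 3 2 / 3 4 2 1.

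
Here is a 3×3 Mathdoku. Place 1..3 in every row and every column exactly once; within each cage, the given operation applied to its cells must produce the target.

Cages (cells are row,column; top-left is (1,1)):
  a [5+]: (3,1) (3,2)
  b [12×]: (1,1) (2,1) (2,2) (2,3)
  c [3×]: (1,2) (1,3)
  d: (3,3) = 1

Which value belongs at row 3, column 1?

3

Cage b needs product 12; hence (1,1) = 2.
Column 1 already has 2; hence (3,1) = 3.
Row 3 already has 3, which forces (3,2) = 2.
Cage d is a single given cell, which forces (3,3) = 1.
Cage c needs two cells with product 3; hence (1,2) = 1.
1 is placed in column 3, which forces (1,3) = 3.
Column 1 now contains 3; hence (2,1) = 1.
Cage b has product 12, so (2,2) = 3.
Cage b needs product 12; hence (2,3) = 2.
Completed grid: 2 1 3 / 1 3 2 / 3 2 1.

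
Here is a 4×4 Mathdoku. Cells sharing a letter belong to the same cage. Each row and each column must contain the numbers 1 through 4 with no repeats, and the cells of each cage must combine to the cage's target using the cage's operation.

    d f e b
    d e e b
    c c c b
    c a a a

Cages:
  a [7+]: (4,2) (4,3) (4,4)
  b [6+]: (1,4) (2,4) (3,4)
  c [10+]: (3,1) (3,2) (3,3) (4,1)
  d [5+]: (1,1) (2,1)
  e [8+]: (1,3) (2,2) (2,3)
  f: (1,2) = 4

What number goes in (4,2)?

2

Cage f is a single given cell, leaving (1,2) = 4.
In row 4, 3 can only go at (4,1), so (4,1) = 3.
Cage d's pair has sum 5, so (1,1) = 1.
Cage d's pair has sum 5, leaving (2,1) = 4.
Row 2 now contains 4, so (2,3) = 2.
4 is placed in column 1, which forces (3,1) = 2.
Row 3 already has 2, leaving (3,2) = 1.
Row 3 now contains 1, so (3,3) = 4.
Row 3 now contains 1, which forces (3,4) = 3.
1 is placed in column 2, leaving (4,2) = 2.
4 is placed in column 3; hence (4,3) = 1.
Row 4 now contains 1, so (4,4) = 4.
Column 3 now contains 2, leaving (1,3) = 3.
Column 4 now contains 3, which forces (1,4) = 2.
1 is placed in column 2, which forces (2,2) = 3.
Column 4 now contains 3, which forces (2,4) = 1.
Completed grid: 1 4 3 2 / 4 3 2 1 / 2 1 4 3 / 3 2 1 4.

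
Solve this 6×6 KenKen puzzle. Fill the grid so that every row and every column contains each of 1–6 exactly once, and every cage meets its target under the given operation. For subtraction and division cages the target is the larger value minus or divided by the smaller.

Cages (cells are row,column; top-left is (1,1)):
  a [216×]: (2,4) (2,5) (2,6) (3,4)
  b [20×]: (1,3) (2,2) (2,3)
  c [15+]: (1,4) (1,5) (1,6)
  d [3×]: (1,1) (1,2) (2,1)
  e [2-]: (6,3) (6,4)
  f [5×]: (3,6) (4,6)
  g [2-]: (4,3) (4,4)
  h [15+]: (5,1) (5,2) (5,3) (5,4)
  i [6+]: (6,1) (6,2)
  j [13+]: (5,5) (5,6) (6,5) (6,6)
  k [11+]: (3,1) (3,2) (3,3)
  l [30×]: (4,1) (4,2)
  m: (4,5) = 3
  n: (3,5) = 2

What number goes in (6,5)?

1

Cage d needs product 3, which forces (1,1) = 3.
Cage d has product 3; hence (1,2) = 1.
Cage d has product 3, which forces (2,1) = 1.
Cage n is a single given cell, which forces (3,5) = 2.
Cage m is a single given cell; hence (4,5) = 3.
Cage b needs product 20, which forces (1,3) = 2.
Cage b has product 20, which forces (2,2) = 2.
Cage b needs product 20, so (2,3) = 5.
2 is placed in row 2, which forces (2,6) = 3.
Cage k has sum 11, leaving (3,3) = 1.
Row 3 now contains 1; hence (3,6) = 5.
5 is placed in column 6, which forces (4,6) = 1.
Column 2 now contains 2, so (6,2) = 4.
Cage k has sum 11, leaving (3,1) = 4.
4 is placed in column 2, leaving (3,2) = 6.
Cage a has product 216, which forces (3,4) = 3.
Column 2 already has 6, so (4,2) = 5.
Column 2 now contains 5; hence (5,2) = 3.
Row 6 now contains 4, leaving (6,1) = 2.
The two cells of cage e must have difference 2; hence (6,3) = 3.
Row 6 now contains 2, leaving (6,6) = 6.
6 is placed in column 6, which forces (1,6) = 4.
Row 4 already has 5, leaving (4,1) = 6.
Row 4 now contains 6, leaving (4,3) = 4.
Row 4 now contains 4, leaving (4,4) = 2.
6 is placed in column 1, which forces (5,1) = 5.
Column 3 now contains 4; hence (5,3) = 6.
Column 4 now contains 2; hence (5,4) = 1.
Cage j needs sum 13, so (5,5) = 4.
Cage j has sum 13, so (5,6) = 2.
Column 4 now contains 1, which forces (6,4) = 5.
Row 6 now contains 6, leaving (6,5) = 1.
5 is placed in column 4, so (1,4) = 6.
Cage c needs sum 15, which forces (1,5) = 5.
Cage a needs product 216, so (2,4) = 4.
4 is placed in column 5, which forces (2,5) = 6.
The full grid is 3 1 2 6 5 4 / 1 2 5 4 6 3 / 4 6 1 3 2 5 / 6 5 4 2 3 1 / 5 3 6 1 4 2 / 2 4 3 5 1 6.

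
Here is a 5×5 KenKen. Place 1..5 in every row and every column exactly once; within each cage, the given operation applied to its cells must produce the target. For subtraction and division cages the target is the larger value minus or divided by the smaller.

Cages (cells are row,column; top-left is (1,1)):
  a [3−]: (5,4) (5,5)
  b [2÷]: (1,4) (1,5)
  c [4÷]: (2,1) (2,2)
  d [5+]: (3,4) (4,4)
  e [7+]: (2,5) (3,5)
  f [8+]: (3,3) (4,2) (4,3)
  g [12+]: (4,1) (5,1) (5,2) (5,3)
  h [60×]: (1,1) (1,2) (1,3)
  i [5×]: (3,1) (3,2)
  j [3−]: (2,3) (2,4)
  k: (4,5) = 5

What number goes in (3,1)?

1

K is a freebie; hence (4,5) = 5.
Row 2 needs a 3, and only (2,5) is open for it.
3 is placed in column 5, so (3,5) = 4.
Column 4 needs a 1, and only (1,4) is open for it.
Row 1 now contains 1, leaving (1,5) = 2.
Column 5 already has 2, leaving (5,5) = 1.
Cage a's pair has difference 3, leaving (5,4) = 4.
Cage g needs sum 12, so (4,1) = 2.
Row 4 now contains 2, so (4,4) = 3.
Cage f has sum 8, which forces (3,3) = 3.
Column 4 already has 3, so (3,4) = 2.
Cage j's pair has difference 3, leaving (2,3) = 2.
Column 4 already has 2, which forces (2,4) = 5.
2 is placed in column 3; hence (5,3) = 5.
5 is placed in column 3, so (1,3) = 4.
Column 3 now contains 4, leaving (4,3) = 1.
Row 5 now contains 5, so (5,1) = 3.
The 4 cells of cage g must have sum 12, so (5,2) = 2.
Column 1 now contains 3; hence (1,1) = 5.
The 3 cells of cage h must have product 60, leaving (1,2) = 3.
Column 1 now contains 5; hence (3,1) = 1.
Row 3 now contains 1, so (3,2) = 5.
Row 4 now contains 1, which forces (4,2) = 4.
1 is placed in column 1, leaving (2,1) = 4.
4 is placed in column 2; hence (2,2) = 1.
The full grid is 5 3 4 1 2 / 4 1 2 5 3 / 1 5 3 2 4 / 2 4 1 3 5 / 3 2 5 4 1.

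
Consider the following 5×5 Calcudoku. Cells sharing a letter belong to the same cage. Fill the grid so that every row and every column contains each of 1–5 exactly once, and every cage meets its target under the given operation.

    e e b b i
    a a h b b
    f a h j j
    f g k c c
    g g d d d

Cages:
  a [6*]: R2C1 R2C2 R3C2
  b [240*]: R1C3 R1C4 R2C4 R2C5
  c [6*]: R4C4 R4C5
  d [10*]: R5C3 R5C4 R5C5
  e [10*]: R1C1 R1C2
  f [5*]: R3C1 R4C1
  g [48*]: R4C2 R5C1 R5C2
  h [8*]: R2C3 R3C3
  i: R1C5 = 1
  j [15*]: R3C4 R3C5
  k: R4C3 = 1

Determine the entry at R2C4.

I is a freebie; hence R1C5 = 1.
The 3 cells of cage g must have product 48, which forces R4C2 = 4.
K is a freebie, leaving R4C3 = 1.
Cage g needs product 48; hence R5C1 = 4.
Cage g needs product 48, which forces R5C2 = 3.
Cage a needs product 6, leaving R2C1 = 3.
Cage f's pair has product 5; hence R3C1 = 1.
Row 3 already has 1, so R3C2 = 2.
Row 3 already has 2; hence R3C3 = 4.
Row 4 now contains 1, so R4C1 = 5.
The 3 cells of cage d must have product 10, which forces R5C4 = 1.
5 is placed in column 1, leaving R1C1 = 2.
Column 2 already has 2; hence R1C2 = 5.
The 4 cells of cage b must have product 240, leaving R1C3 = 3.
Cage b needs product 240, leaving R1C4 = 4.
Column 2 already has 2, which forces R2C2 = 1.
Column 3 now contains 4, so R2C3 = 2.
The 4 cells of cage b must have product 240, so R2C4 = 5.
Cage b needs product 240, leaving R2C5 = 4.
Column 4 already has 5; hence R3C4 = 3.
Row 3 now contains 3; hence R3C5 = 5.
Column 4 now contains 3, so R4C4 = 2.
Row 4 now contains 2, so R4C5 = 3.
Column 3 now contains 2, which forces R5C3 = 5.
Column 5 now contains 5, so R5C5 = 2.
The full grid is 2 5 3 4 1 / 3 1 2 5 4 / 1 2 4 3 5 / 5 4 1 2 3 / 4 3 5 1 2.

5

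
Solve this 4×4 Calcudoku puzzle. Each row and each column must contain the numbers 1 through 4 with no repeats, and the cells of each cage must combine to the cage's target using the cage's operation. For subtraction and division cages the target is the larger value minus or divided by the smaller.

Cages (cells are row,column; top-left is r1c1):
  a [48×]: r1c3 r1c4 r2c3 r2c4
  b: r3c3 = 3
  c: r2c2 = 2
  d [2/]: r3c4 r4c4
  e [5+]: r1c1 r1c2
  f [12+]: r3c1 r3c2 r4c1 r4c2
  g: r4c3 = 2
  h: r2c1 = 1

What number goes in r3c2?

1

Cage h is a single given cell; hence r2c1 = 1.
C is a freebie, leaving r2c2 = 2.
Cage b is given; hence r3c3 = 3.
Cage g is given, leaving r4c3 = 2.
Cage a has product 48; hence r1c3 = 1.
The 4 cells of cage a must have product 48, leaving r1c4 = 4.
Column 3 now contains 3, so r2c3 = 4.
Cage a has product 48, so r2c4 = 3.
The 4 cells of cage f must have sum 12; hence r3c1 = 4.
The 4 cells of cage f must have sum 12, so r3c2 = 1.
The two cells of cage d must have quotient 2, which forces r3c4 = 2.
The 4 cells of cage f must have sum 12, which forces r4c1 = 3.
The 4 cells of cage f must have sum 12, leaving r4c2 = 4.
Column 4 now contains 4, so r4c4 = 1.
4 is placed in row 1, so r1c1 = 2.
1 is placed in row 1, which forces r1c2 = 3.
The full grid is 2 3 1 4 / 1 2 4 3 / 4 1 3 2 / 3 4 2 1.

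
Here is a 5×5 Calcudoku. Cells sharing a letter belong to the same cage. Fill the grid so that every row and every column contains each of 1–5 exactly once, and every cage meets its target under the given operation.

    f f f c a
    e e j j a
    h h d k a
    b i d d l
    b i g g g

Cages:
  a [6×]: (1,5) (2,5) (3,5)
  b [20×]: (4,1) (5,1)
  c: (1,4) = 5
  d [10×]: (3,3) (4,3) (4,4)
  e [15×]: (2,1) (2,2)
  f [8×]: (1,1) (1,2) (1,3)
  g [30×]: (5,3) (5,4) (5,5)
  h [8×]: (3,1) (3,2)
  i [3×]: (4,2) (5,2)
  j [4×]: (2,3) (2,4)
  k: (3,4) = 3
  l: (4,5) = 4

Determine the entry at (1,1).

C is a freebie, so (1,4) = 5.
Cage k is a single given cell, which forces (3,4) = 3.
Cage l is a single given cell, leaving (4,5) = 4.
Column 4 already has 3, which forces (5,4) = 2.
Row 4 already has 4; hence (4,1) = 5.
5 is placed in row 4, which forces (4,3) = 2.
Column 4 now contains 2, leaving (4,4) = 1.
Cage b's pair has product 20, which forces (5,1) = 4.
5 is placed in column 1, which forces (2,1) = 3.
Cage e needs two cells with product 15, so (2,2) = 5.
The two cells of cage j must have product 4, leaving (2,3) = 1.
Column 4 already has 1; hence (2,4) = 4.
1 is placed in row 2, which forces (2,5) = 2.
4 is placed in column 1; hence (3,1) = 2.
Cage h's pair has product 8; hence (3,2) = 4.
Column 3 now contains 2, so (3,3) = 5.
2 is placed in column 5, which forces (3,5) = 1.
1 is placed in row 4; hence (4,2) = 3.
Cage i's pair has product 3, which forces (5,2) = 1.
Column 3 already has 5, which forces (5,3) = 3.
Row 5 already has 3, leaving (5,5) = 5.
2 is placed in column 1, leaving (1,1) = 1.
Column 2 now contains 1, so (1,2) = 2.
Column 3 now contains 1; hence (1,3) = 4.
Column 5 already has 1, which forces (1,5) = 3.
Filled in: 1 2 4 5 3 / 3 5 1 4 2 / 2 4 5 3 1 / 5 3 2 1 4 / 4 1 3 2 5.

1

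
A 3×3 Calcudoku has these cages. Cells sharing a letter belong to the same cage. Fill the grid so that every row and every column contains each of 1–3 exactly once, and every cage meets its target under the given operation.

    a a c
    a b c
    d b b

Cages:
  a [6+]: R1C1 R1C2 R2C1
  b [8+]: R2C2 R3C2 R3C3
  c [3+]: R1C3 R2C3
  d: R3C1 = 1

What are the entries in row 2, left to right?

2 3 1

Cage b has sum 8, leaving R2C2 = 3.
Cage d is a single given cell; hence R3C1 = 1.
Cage b needs sum 8, which forces R3C2 = 2.
The 3 cells of cage b must have sum 8, so R3C3 = 3.
Cage a needs sum 6, so R1C1 = 3.
2 is placed in column 2, so R1C2 = 1.
Row 1 already has 1; hence R1C3 = 2.
1 is placed in column 1, which forces R2C1 = 2.
2 is placed in column 3, which forces R2C3 = 1.
Filled in: 3 1 2 / 2 3 1 / 1 2 3.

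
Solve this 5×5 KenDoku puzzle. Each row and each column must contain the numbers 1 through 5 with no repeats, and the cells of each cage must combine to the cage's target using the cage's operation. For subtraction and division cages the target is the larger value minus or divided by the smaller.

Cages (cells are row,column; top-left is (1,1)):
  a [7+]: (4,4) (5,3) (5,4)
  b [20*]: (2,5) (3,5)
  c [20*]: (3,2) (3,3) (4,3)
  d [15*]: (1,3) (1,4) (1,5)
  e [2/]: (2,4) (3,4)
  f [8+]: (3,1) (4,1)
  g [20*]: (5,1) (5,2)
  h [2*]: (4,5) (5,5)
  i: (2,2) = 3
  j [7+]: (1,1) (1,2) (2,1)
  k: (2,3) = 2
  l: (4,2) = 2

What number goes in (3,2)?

Cage i is a single given cell, leaving (2,2) = 3.
Cage k is given, so (2,3) = 2.
Cage l is given, leaving (4,2) = 2.
Row 4 now contains 2, so (4,5) = 1.
1 is placed in column 5, which forces (5,5) = 2.
Cage e needs two cells with quotient 2, leaving (3,4) = 2.
Cage a needs sum 7, which forces (4,4) = 3.
Cage a needs sum 7; hence (5,3) = 3.
Cage a needs sum 7, which forces (5,4) = 1.
Cage d has product 15, which forces (1,3) = 1.
1 is placed in column 4, so (1,4) = 5.
Cage d has product 15, which forces (1,5) = 3.
1 is placed in column 4; hence (2,4) = 4.
Row 2 already has 4, so (2,5) = 5.
The two cells of cage f must have sum 8, which forces (3,1) = 3.
5 is placed in column 5, leaving (3,5) = 4.
Row 4 now contains 3; hence (4,1) = 5.
Row 4 now contains 5, which forces (4,3) = 4.
5 is placed in column 1, so (5,1) = 4.
4 is placed in row 5, so (5,2) = 5.
5 is placed in row 1; hence (1,1) = 2.
Row 1 now contains 1, which forces (1,2) = 4.
Row 2 already has 4; hence (2,1) = 1.
Column 2 now contains 5; hence (3,2) = 1.
Row 3 now contains 4, leaving (3,3) = 5.
The full grid is 2 4 1 5 3 / 1 3 2 4 5 / 3 1 5 2 4 / 5 2 4 3 1 / 4 5 3 1 2.

1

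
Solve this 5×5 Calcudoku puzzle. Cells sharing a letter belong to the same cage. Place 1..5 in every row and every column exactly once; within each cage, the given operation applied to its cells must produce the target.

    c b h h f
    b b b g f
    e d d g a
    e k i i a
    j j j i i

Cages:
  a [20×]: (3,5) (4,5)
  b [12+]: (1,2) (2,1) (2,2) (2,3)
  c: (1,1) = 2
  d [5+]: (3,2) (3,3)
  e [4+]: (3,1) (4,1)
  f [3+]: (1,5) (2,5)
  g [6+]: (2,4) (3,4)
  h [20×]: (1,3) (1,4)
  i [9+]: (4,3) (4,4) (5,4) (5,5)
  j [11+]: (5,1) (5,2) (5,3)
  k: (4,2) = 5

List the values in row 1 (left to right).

Cage c is given, leaving (1,1) = 2.
Row 1 now contains 2; hence (1,5) = 1.
1 is placed in column 5, so (2,5) = 2.
Cage k is given; hence (4,2) = 5.
5 is placed in row 4, so (4,5) = 4.
4 is placed in column 5, which forces (3,5) = 5.
Column 5 already has 5, so (5,5) = 3.
In row 1, 3 can only go at (1,2), so (1,2) = 3.
3 is placed in column 2, so (2,2) = 1.
The only place for 4 in row 2 is (2,4).
Cage h needs two cells with product 20, leaving (1,3) = 4.
4 is placed in column 4, so (1,4) = 5.
Cage g's pair has sum 6, which forces (3,4) = 2.
Column 4 already has 2; hence (5,4) = 1.
Row 3 already has 2, leaving (3,2) = 4.
Cage d's pair has sum 5, so (3,3) = 1.
Cage i needs sum 9, which forces (4,3) = 2.
Column 4 now contains 1; hence (4,4) = 3.
Column 2 now contains 4; hence (5,2) = 2.
Column 3 now contains 2, which forces (5,3) = 5.
The 4 cells of cage b must have sum 12, which forces (2,1) = 5.
Column 3 already has 5; hence (2,3) = 3.
Row 3 already has 1; hence (3,1) = 3.
Row 4 now contains 3; hence (4,1) = 1.
Row 5 already has 5, leaving (5,1) = 4.
Filled in: 2 3 4 5 1 / 5 1 3 4 2 / 3 4 1 2 5 / 1 5 2 3 4 / 4 2 5 1 3.

2 3 4 5 1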